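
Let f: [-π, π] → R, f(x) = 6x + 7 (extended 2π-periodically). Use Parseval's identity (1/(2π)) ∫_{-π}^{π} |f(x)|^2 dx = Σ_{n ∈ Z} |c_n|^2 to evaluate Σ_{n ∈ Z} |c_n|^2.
Σ |c_n|^2 = 12π^2 + 49

Expand and integrate term by term over [-π, π]:
  ∫ (6x)^2 dx = 36·(2π^3/3); ∫ 2·6·(7)·x dx = 0 (odd integrand); ∫ 7^2 dx = 49·2π.
So (1/(2π)) ∫_{-π}^{π} (6x + 7)^2 dx = 36π^2/3 + 49 = 12π^2 + 49.
Parseval ⇒ Σ |c_n|^2 = 12π^2 + 49.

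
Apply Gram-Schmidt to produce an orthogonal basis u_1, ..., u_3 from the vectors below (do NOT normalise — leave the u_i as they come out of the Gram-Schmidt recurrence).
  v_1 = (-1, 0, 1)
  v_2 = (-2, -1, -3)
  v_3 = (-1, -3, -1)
Orthogonal basis:
  u_1 = (-1, 0, 1)
  u_2 = (-5/2, -1, -5/2)
  u_3 = (13/27, -65/27, 13/27)

Apply the Gram-Schmidt recurrence
  u_1 = v_1
  u_i = v_i − Σ_{j<i} ((v_i · u_j) / (u_j · u_j)) · u_j.

Step by step this gives:
  u_1 = (-1, 0, 1)
  u_2 = (-5/2, -1, -5/2)
  u_3 = (13/27, -65/27, 13/27)

Orthogonality check:
  u_2 · u_1 = 0 (should be 0)
  u_3 · u_1 = 0 (should be 0)
  u_3 · u_2 = 0 (should be 0)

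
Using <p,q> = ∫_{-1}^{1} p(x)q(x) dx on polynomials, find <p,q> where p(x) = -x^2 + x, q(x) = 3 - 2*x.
<p,q> = -10/3

Expand the product: p(x)·q(x) = 2*x^3 - 5*x^2 + 3*x.
∫_{-1}^{1} of each monomial x^k gives [2/(k+1) if k even, 0 if k odd]. Integrating term-by-term (or equivalently evaluating the antiderivative F(x) = x^4/2 - 5*x^3/3 + 3*x^2/2 at the endpoints):
  F(1) − F(−1) = 1/3 − (11/3) = -10/3.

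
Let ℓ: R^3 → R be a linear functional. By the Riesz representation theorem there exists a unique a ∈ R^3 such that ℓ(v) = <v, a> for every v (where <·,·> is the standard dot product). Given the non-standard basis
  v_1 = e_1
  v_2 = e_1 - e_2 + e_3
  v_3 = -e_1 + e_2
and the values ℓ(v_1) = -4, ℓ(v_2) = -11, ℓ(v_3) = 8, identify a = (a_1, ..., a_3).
a = (-4, 4, -3)

Write a = (a_1, ..., a_3) in the standard basis. For each basis vector v_i, ℓ(v_i) = <v_i, a> is a linear equation in the a_j's. Collect the n equations into a matrix system V a = ℓ, where row i of V is v_i (expressed in the standard basis). Since V is invertible (lower-triangular with 1s on the diagonal, up to permutation), solve by back-substitution:
  V =
[[1, 0, 0],
 [1, -1, 1],
 [-1, 1, 0]]
  V a = (-4, -11, 8)
Solving gives a = (-4, 4, -3).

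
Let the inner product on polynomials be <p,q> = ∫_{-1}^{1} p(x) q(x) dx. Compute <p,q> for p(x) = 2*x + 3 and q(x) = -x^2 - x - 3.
<p,q> = -64/3

Expand the product: p(x)·q(x) = -2*x^3 - 5*x^2 - 9*x - 9.
∫_{-1}^{1} of each monomial x^k gives [2/(k+1) if k even, 0 if k odd]. Integrating term-by-term (or equivalently evaluating the antiderivative F(x) = -x^4/2 - 5*x^3/3 - 9*x^2/2 - 9*x at the endpoints):
  F(1) − F(−1) = -47/3 − (17/3) = -64/3.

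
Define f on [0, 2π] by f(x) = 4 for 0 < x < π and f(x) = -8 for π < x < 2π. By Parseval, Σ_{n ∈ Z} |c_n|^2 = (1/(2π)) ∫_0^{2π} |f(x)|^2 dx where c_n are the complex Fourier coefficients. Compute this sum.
Σ |c_n|^2 = 40

Parseval equates the L^2 energy of f (normalised by 1/(2π)) with the ℓ^2 sum of its Fourier coefficients: (1/(2π)) ∫_0^{2π} |f|^2 = Σ |c_n|^2.
Compute the left side: (1/(2π)) [∫_0^π 4^2 dx + ∫_π^{2π} (-8)^2 dx] = (1/(2π)) · (16π + 64π) = (16 + 64)/2 = 40.
So Σ_{n ∈ Z} |c_n|^2 = 40.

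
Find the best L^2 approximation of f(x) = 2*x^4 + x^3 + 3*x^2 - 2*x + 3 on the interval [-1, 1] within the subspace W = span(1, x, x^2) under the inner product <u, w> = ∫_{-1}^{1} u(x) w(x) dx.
g(x) = 33*x^2/7 - 7*x/5 + 99/35

The best approximation g ∈ W is the orthogonal projection of f onto W. Writing g = a_0 + a_1 x + a_2 x^2, the coefficients solve the normal equations G · a = b where
  G_{ij} = <φ_i, φ_j> and b_i = <f, φ_i>, with φ_0 = 1, φ_1 = x, φ_2 = x^2.
G =
  [2, 0, 2/3]
  [0, 2/3, 0]
  [2/3, 0, 2/5],
b = (44/5, -14/15, 132/35).
Solving gives a_0 = 99/35, a_1 = -7/5, a_2 = 33/7, so
  g(x) = 33*x^2/7 - 7*x/5 + 99/35.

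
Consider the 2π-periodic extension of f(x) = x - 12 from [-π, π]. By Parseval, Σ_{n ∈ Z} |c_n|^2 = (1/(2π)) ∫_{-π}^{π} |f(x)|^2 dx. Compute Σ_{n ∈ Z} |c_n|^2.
Σ |c_n|^2 = π^2/3 + 144

Expand and integrate term by term over [-π, π]:
  ∫ (x)^2 dx = 1·(2π^3/3); ∫ 2·1·(-12)·x dx = 0 (odd integrand); ∫ (-12)^2 dx = 144·2π.
So (1/(2π)) ∫_{-π}^{π} (x - 12)^2 dx = 1π^2/3 + 144 = π^2/3 + 144.
Parseval ⇒ Σ |c_n|^2 = π^2/3 + 144.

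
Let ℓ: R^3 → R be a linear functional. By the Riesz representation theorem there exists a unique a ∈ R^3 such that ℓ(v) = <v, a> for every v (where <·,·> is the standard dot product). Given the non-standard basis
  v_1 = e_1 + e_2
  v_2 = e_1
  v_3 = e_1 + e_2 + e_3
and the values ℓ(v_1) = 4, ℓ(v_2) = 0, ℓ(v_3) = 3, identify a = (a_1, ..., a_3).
a = (0, 4, -1)

Write a = (a_1, ..., a_3) in the standard basis. For each basis vector v_i, ℓ(v_i) = <v_i, a> is a linear equation in the a_j's. Collect the n equations into a matrix system V a = ℓ, where row i of V is v_i (expressed in the standard basis). Since V is invertible (lower-triangular with 1s on the diagonal, up to permutation), solve by back-substitution:
  V =
[[1, 1, 0],
 [1, 0, 0],
 [1, 1, 1]]
  V a = (4, 0, 3)
Solving gives a = (0, 4, -1).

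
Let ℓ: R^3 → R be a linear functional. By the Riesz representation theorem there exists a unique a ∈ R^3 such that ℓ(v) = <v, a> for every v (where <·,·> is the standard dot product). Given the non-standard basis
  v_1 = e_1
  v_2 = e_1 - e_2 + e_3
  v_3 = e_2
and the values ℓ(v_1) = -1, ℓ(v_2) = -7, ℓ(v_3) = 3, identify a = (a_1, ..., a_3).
a = (-1, 3, -3)

Write a = (a_1, ..., a_3) in the standard basis. For each basis vector v_i, ℓ(v_i) = <v_i, a> is a linear equation in the a_j's. Collect the n equations into a matrix system V a = ℓ, where row i of V is v_i (expressed in the standard basis). Since V is invertible (lower-triangular with 1s on the diagonal, up to permutation), solve by back-substitution:
  V =
[[1, 0, 0],
 [1, -1, 1],
 [0, 1, 0]]
  V a = (-1, -7, 3)
Solving gives a = (-1, 3, -3).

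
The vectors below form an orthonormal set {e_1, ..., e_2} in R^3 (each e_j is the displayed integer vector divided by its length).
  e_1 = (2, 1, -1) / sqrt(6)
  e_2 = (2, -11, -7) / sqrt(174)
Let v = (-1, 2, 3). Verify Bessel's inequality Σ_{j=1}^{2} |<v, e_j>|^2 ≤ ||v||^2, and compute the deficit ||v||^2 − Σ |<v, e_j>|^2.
Σ |<v, e_j>|^2 = 381/29; ||v||^2 = 14; deficit = 25/29

Write each e_j = u_j / sqrt(<u_j, u_j>) where u_j is the displayed integer vector. Then <v, e_j> = <v, u_j> / sqrt(<u_j, u_j>), so |<v, e_j>|^2 = <v, u_j>^2 / <u_j, u_j>.
Coefficients: <v, e_1> = -3/sqrt(6), <v, e_2> = -45/sqrt(174).
Square and sum: Σ |<v, e_j>|^2 = 381/29.
Compute ||v||^2 = v·v = 14.
Deficit = 14 − 381/29 = 25/29 ≥ 0, confirming Bessel's inequality. (The deficit equals ||v − Σ <v,e_j> e_j||^2, the squared distance from v to span{e_j}.)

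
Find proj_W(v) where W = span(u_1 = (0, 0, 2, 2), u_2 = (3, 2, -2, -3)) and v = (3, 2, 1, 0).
proj_W(v) = (3, 2, 1, 0)

Set up U = [u_1 | ... | u_2] ∈ R^(4×2). The projector onto W = col(U) is P = U (U^T U)^(-1) U^T.
Compute U^T U =
  [8, -10]
  [-10, 26],
and U^T v = (2, 11).
Solve U^T U · c = U^T v for the coefficients: c = (3/2, 1). The projection is proj_W(v) = U c.
Check: (v - proj_W(v)) · u_1 = 0  (should be 0).
Check: (v - proj_W(v)) · u_2 = 0  (should be 0).
Result: proj_W(v) = (3, 2, 1, 0).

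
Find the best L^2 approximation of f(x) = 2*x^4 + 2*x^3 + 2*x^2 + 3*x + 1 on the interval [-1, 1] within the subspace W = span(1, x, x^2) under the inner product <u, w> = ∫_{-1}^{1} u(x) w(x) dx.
g(x) = 26*x^2/7 + 21*x/5 + 29/35

The best approximation g ∈ W is the orthogonal projection of f onto W. Writing g = a_0 + a_1 x + a_2 x^2, the coefficients solve the normal equations G · a = b where
  G_{ij} = <φ_i, φ_j> and b_i = <f, φ_i>, with φ_0 = 1, φ_1 = x, φ_2 = x^2.
G =
  [2, 0, 2/3]
  [0, 2/3, 0]
  [2/3, 0, 2/5],
b = (62/15, 14/5, 214/105).
Solving gives a_0 = 29/35, a_1 = 21/5, a_2 = 26/7, so
  g(x) = 26*x^2/7 + 21*x/5 + 29/35.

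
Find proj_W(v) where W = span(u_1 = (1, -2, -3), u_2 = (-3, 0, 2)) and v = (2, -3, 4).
proj_W(v) = (-10/101, 68/101, 86/101)

Set up U = [u_1 | ... | u_2] ∈ R^(3×2). The projector onto W = col(U) is P = U (U^T U)^(-1) U^T.
Compute U^T U =
  [14, -9]
  [-9, 13],
and U^T v = (-4, 2).
Solve U^T U · c = U^T v for the coefficients: c = (-34/101, -8/101). The projection is proj_W(v) = U c.
Check: (v - proj_W(v)) · u_1 = 0  (should be 0).
Check: (v - proj_W(v)) · u_2 = 0  (should be 0).
Result: proj_W(v) = (-10/101, 68/101, 86/101).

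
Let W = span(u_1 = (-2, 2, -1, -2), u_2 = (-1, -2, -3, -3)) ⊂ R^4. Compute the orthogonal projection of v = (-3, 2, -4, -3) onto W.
proj_W(v) = (-76/25, 8/5, -68/25, -4)

Set up U = [u_1 | ... | u_2] ∈ R^(4×2). The projector onto W = col(U) is P = U (U^T U)^(-1) U^T.
Compute U^T U =
  [13, 7]
  [7, 23],
and U^T v = (20, 20).
Solve U^T U · c = U^T v for the coefficients: c = (32/25, 12/25). The projection is proj_W(v) = U c.
Check: (v - proj_W(v)) · u_1 = 0  (should be 0).
Check: (v - proj_W(v)) · u_2 = 0  (should be 0).
Result: proj_W(v) = (-76/25, 8/5, -68/25, -4).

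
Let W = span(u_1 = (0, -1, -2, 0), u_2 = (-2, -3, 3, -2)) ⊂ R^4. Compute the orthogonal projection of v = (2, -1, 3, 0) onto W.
proj_W(v) = (-50/121, 31/121, 287/121, -50/121)

Set up U = [u_1 | ... | u_2] ∈ R^(4×2). The projector onto W = col(U) is P = U (U^T U)^(-1) U^T.
Compute U^T U =
  [5, -3]
  [-3, 26],
and U^T v = (-5, 8).
Solve U^T U · c = U^T v for the coefficients: c = (-106/121, 25/121). The projection is proj_W(v) = U c.
Check: (v - proj_W(v)) · u_1 = 0  (should be 0).
Check: (v - proj_W(v)) · u_2 = 0  (should be 0).
Result: proj_W(v) = (-50/121, 31/121, 287/121, -50/121).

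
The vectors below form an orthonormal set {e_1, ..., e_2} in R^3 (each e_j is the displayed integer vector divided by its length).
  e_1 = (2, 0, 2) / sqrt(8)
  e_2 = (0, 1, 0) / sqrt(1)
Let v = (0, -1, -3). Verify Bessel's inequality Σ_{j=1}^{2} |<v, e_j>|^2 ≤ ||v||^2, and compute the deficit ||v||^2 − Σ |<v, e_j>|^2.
Σ |<v, e_j>|^2 = 11/2; ||v||^2 = 10; deficit = 9/2

Write each e_j = u_j / sqrt(<u_j, u_j>) where u_j is the displayed integer vector. Then <v, e_j> = <v, u_j> / sqrt(<u_j, u_j>), so |<v, e_j>|^2 = <v, u_j>^2 / <u_j, u_j>.
Coefficients: <v, e_1> = -6/sqrt(8), <v, e_2> = -1/sqrt(1).
Square and sum: Σ |<v, e_j>|^2 = 11/2.
Compute ||v||^2 = v·v = 10.
Deficit = 10 − 11/2 = 9/2 ≥ 0, confirming Bessel's inequality. (The deficit equals ||v − Σ <v,e_j> e_j||^2, the squared distance from v to span{e_j}.)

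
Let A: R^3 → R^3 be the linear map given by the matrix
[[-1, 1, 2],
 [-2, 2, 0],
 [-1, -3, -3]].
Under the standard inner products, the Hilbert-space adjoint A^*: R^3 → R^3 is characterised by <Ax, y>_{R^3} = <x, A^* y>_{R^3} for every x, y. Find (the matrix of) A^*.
A^* = A^T =
[[-1, -2, -1],
 [1, 2, -3],
 [2, 0, -3]]

For real matrices with standard dot products, the defining identity <Ax, y> = <x, A^* y> gives (Ax)^T y = x^T (A^*) y, i.e. x^T A^T y = x^T (A^*) y. Since this holds for all x, y, we must have A^* = A^T. Therefore
A^* =
[[-1, -2, -1],
 [1, 2, -3],
 [2, 0, -3]].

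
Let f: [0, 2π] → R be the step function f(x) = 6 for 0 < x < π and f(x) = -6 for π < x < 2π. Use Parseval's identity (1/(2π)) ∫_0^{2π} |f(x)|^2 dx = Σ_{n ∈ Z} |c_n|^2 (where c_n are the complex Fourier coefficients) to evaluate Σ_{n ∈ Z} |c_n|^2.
Σ |c_n|^2 = 36

Parseval equates the L^2 energy of f (normalised by 1/(2π)) with the ℓ^2 sum of its Fourier coefficients: (1/(2π)) ∫_0^{2π} |f|^2 = Σ |c_n|^2.
Compute the left side: (1/(2π)) [∫_0^π 6^2 dx + ∫_π^{2π} (-6)^2 dx] = (1/(2π)) · (36π + 36π) = (36 + 36)/2 = 36.
So Σ_{n ∈ Z} |c_n|^2 = 36.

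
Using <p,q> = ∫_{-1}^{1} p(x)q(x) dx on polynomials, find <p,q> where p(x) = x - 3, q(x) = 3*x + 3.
<p,q> = -16

Expand the product: p(x)·q(x) = 3*x^2 - 6*x - 9.
∫_{-1}^{1} of each monomial x^k gives [2/(k+1) if k even, 0 if k odd]. Integrating term-by-term (or equivalently evaluating the antiderivative F(x) = x^3 - 3*x^2 - 9*x at the endpoints):
  F(1) − F(−1) = -11 − (5) = -16.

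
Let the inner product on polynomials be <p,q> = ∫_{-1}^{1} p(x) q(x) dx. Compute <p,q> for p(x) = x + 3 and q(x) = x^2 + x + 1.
<p,q> = 26/3

Expand the product: p(x)·q(x) = x^3 + 4*x^2 + 4*x + 3.
∫_{-1}^{1} of each monomial x^k gives [2/(k+1) if k even, 0 if k odd]. Integrating term-by-term (or equivalently evaluating the antiderivative F(x) = x^4/4 + 4*x^3/3 + 2*x^2 + 3*x at the endpoints):
  F(1) − F(−1) = 79/12 − (-25/12) = 26/3.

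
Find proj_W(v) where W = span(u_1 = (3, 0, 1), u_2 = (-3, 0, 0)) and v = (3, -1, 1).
proj_W(v) = (3, 0, 1)

Set up U = [u_1 | ... | u_2] ∈ R^(3×2). The projector onto W = col(U) is P = U (U^T U)^(-1) U^T.
Compute U^T U =
  [10, -9]
  [-9, 9],
and U^T v = (10, -9).
Solve U^T U · c = U^T v for the coefficients: c = (1, 0). The projection is proj_W(v) = U c.
Check: (v - proj_W(v)) · u_1 = 0  (should be 0).
Check: (v - proj_W(v)) · u_2 = 0  (should be 0).
Result: proj_W(v) = (3, 0, 1).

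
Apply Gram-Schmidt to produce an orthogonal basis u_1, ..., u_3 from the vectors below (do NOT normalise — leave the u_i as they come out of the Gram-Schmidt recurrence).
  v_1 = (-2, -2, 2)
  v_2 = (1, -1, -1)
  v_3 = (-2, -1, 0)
Orthogonal basis:
  u_1 = (-2, -2, 2)
  u_2 = (2/3, -4/3, -2/3)
  u_3 = (-1, 0, -1)

Apply the Gram-Schmidt recurrence
  u_1 = v_1
  u_i = v_i − Σ_{j<i} ((v_i · u_j) / (u_j · u_j)) · u_j.

Step by step this gives:
  u_1 = (-2, -2, 2)
  u_2 = (2/3, -4/3, -2/3)
  u_3 = (-1, 0, -1)

Orthogonality check:
  u_2 · u_1 = 0 (should be 0)
  u_3 · u_1 = 0 (should be 0)
  u_3 · u_2 = 0 (should be 0)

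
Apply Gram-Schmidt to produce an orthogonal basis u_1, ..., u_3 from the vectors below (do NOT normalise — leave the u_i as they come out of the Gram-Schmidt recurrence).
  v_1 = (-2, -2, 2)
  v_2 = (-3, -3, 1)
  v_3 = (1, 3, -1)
Orthogonal basis:
  u_1 = (-2, -2, 2)
  u_2 = (-2/3, -2/3, -4/3)
  u_3 = (-1, 1, 0)

Apply the Gram-Schmidt recurrence
  u_1 = v_1
  u_i = v_i − Σ_{j<i} ((v_i · u_j) / (u_j · u_j)) · u_j.

Step by step this gives:
  u_1 = (-2, -2, 2)
  u_2 = (-2/3, -2/3, -4/3)
  u_3 = (-1, 1, 0)

Orthogonality check:
  u_2 · u_1 = 0 (should be 0)
  u_3 · u_1 = 0 (should be 0)
  u_3 · u_2 = 0 (should be 0)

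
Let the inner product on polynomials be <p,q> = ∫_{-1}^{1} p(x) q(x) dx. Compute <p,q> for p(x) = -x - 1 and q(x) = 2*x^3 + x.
<p,q> = -22/15

Expand the product: p(x)·q(x) = -2*x^4 - 2*x^3 - x^2 - x.
∫_{-1}^{1} of each monomial x^k gives [2/(k+1) if k even, 0 if k odd]. Integrating term-by-term (or equivalently evaluating the antiderivative F(x) = -2*x^5/5 - x^4/2 - x^3/3 - x^2/2 at the endpoints):
  F(1) − F(−1) = -26/15 − (-4/15) = -22/15.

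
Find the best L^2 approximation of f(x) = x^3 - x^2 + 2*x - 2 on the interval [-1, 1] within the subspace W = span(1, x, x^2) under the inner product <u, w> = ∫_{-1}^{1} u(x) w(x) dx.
g(x) = -x^2 + 13*x/5 - 2

The best approximation g ∈ W is the orthogonal projection of f onto W. Writing g = a_0 + a_1 x + a_2 x^2, the coefficients solve the normal equations G · a = b where
  G_{ij} = <φ_i, φ_j> and b_i = <f, φ_i>, with φ_0 = 1, φ_1 = x, φ_2 = x^2.
G =
  [2, 0, 2/3]
  [0, 2/3, 0]
  [2/3, 0, 2/5],
b = (-14/3, 26/15, -26/15).
Solving gives a_0 = -2, a_1 = 13/5, a_2 = -1, so
  g(x) = -x^2 + 13*x/5 - 2.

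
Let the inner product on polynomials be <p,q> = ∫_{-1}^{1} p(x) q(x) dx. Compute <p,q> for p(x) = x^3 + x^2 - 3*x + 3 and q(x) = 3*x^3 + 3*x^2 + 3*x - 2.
<p,q> = -1436/105

Expand the product: p(x)·q(x) = 3*x^6 + 6*x^5 - 3*x^4 + x^3 - 2*x^2 + 15*x - 6.
∫_{-1}^{1} of each monomial x^k gives [2/(k+1) if k even, 0 if k odd]. Integrating term-by-term (or equivalently evaluating the antiderivative F(x) = 3*x^7/7 + x^6 - 3*x^5/5 + x^4/4 - 2*x^3/3 + 15*x^2/2 - 6*x at the endpoints):
  F(1) − F(−1) = 803/420 − (6547/420) = -1436/105.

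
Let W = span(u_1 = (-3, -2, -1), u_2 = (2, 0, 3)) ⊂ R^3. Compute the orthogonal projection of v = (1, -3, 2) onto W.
proj_W(v) = (-13/101, -170/101, 278/101)

Set up U = [u_1 | ... | u_2] ∈ R^(3×2). The projector onto W = col(U) is P = U (U^T U)^(-1) U^T.
Compute U^T U =
  [14, -9]
  [-9, 13],
and U^T v = (1, 8).
Solve U^T U · c = U^T v for the coefficients: c = (85/101, 121/101). The projection is proj_W(v) = U c.
Check: (v - proj_W(v)) · u_1 = 0  (should be 0).
Check: (v - proj_W(v)) · u_2 = 0  (should be 0).
Result: proj_W(v) = (-13/101, -170/101, 278/101).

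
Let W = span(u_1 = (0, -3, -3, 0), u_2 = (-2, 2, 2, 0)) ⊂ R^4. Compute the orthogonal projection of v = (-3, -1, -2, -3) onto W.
proj_W(v) = (-3, -3/2, -3/2, 0)

Set up U = [u_1 | ... | u_2] ∈ R^(4×2). The projector onto W = col(U) is P = U (U^T U)^(-1) U^T.
Compute U^T U =
  [18, -12]
  [-12, 12],
and U^T v = (9, 0).
Solve U^T U · c = U^T v for the coefficients: c = (3/2, 3/2). The projection is proj_W(v) = U c.
Check: (v - proj_W(v)) · u_1 = 0  (should be 0).
Check: (v - proj_W(v)) · u_2 = 0  (should be 0).
Result: proj_W(v) = (-3, -3/2, -3/2, 0).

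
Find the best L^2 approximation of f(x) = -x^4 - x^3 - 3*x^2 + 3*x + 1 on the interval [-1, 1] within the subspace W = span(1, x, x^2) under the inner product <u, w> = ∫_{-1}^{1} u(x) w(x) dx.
g(x) = -27*x^2/7 + 12*x/5 + 38/35

The best approximation g ∈ W is the orthogonal projection of f onto W. Writing g = a_0 + a_1 x + a_2 x^2, the coefficients solve the normal equations G · a = b where
  G_{ij} = <φ_i, φ_j> and b_i = <f, φ_i>, with φ_0 = 1, φ_1 = x, φ_2 = x^2.
G =
  [2, 0, 2/3]
  [0, 2/3, 0]
  [2/3, 0, 2/5],
b = (-2/5, 8/5, -86/105).
Solving gives a_0 = 38/35, a_1 = 12/5, a_2 = -27/7, so
  g(x) = -27*x^2/7 + 12*x/5 + 38/35.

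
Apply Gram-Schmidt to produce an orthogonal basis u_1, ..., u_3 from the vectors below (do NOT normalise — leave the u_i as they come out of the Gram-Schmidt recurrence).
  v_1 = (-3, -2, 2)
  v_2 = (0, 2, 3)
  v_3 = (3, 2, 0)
Orthogonal basis:
  u_1 = (-3, -2, 2)
  u_2 = (6/17, 38/17, 47/17)
  u_3 = (120/217, -108/217, 72/217)

Apply the Gram-Schmidt recurrence
  u_1 = v_1
  u_i = v_i − Σ_{j<i} ((v_i · u_j) / (u_j · u_j)) · u_j.

Step by step this gives:
  u_1 = (-3, -2, 2)
  u_2 = (6/17, 38/17, 47/17)
  u_3 = (120/217, -108/217, 72/217)

Orthogonality check:
  u_2 · u_1 = 0 (should be 0)
  u_3 · u_1 = 0 (should be 0)
  u_3 · u_2 = 0 (should be 0)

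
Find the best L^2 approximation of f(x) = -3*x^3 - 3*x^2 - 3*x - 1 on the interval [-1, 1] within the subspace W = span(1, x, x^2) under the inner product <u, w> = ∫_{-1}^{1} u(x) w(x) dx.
g(x) = -3*x^2 - 24*x/5 - 1

The best approximation g ∈ W is the orthogonal projection of f onto W. Writing g = a_0 + a_1 x + a_2 x^2, the coefficients solve the normal equations G · a = b where
  G_{ij} = <φ_i, φ_j> and b_i = <f, φ_i>, with φ_0 = 1, φ_1 = x, φ_2 = x^2.
G =
  [2, 0, 2/3]
  [0, 2/3, 0]
  [2/3, 0, 2/5],
b = (-4, -16/5, -28/15).
Solving gives a_0 = -1, a_1 = -24/5, a_2 = -3, so
  g(x) = -3*x^2 - 24*x/5 - 1.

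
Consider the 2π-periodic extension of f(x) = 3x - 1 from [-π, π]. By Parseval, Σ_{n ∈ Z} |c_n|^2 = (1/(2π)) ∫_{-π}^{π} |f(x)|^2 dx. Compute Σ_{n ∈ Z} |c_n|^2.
Σ |c_n|^2 = 3π^2 + 1

Expand and integrate term by term over [-π, π]:
  ∫ (3x)^2 dx = 9·(2π^3/3); ∫ 2·3·(-1)·x dx = 0 (odd integrand); ∫ (-1)^2 dx = 1·2π.
So (1/(2π)) ∫_{-π}^{π} (3x - 1)^2 dx = 9π^2/3 + 1 = 3π^2 + 1.
Parseval ⇒ Σ |c_n|^2 = 3π^2 + 1.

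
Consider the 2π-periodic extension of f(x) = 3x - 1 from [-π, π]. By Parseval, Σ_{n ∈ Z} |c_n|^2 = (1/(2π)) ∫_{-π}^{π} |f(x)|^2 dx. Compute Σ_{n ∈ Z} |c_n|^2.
Σ |c_n|^2 = 3π^2 + 1

Expand and integrate term by term over [-π, π]:
  ∫ (3x)^2 dx = 9·(2π^3/3); ∫ 2·3·(-1)·x dx = 0 (odd integrand); ∫ (-1)^2 dx = 1·2π.
So (1/(2π)) ∫_{-π}^{π} (3x - 1)^2 dx = 9π^2/3 + 1 = 3π^2 + 1.
Parseval ⇒ Σ |c_n|^2 = 3π^2 + 1.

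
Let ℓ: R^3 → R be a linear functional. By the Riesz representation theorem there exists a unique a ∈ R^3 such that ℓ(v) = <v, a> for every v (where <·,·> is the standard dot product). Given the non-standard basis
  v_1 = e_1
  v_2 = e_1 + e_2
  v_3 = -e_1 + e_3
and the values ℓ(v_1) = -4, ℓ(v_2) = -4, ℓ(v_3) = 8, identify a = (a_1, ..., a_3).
a = (-4, 0, 4)

Write a = (a_1, ..., a_3) in the standard basis. For each basis vector v_i, ℓ(v_i) = <v_i, a> is a linear equation in the a_j's. Collect the n equations into a matrix system V a = ℓ, where row i of V is v_i (expressed in the standard basis). Since V is invertible (lower-triangular with 1s on the diagonal, up to permutation), solve by back-substitution:
  V =
[[1, 0, 0],
 [1, 1, 0],
 [-1, 0, 1]]
  V a = (-4, -4, 8)
Solving gives a = (-4, 0, 4).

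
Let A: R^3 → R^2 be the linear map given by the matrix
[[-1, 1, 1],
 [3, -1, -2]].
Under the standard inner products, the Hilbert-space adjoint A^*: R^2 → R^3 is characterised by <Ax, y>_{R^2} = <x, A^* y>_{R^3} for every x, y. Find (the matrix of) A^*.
A^* = A^T =
[[-1, 3],
 [1, -1],
 [1, -2]]

For real matrices with standard dot products, the defining identity <Ax, y> = <x, A^* y> gives (Ax)^T y = x^T (A^*) y, i.e. x^T A^T y = x^T (A^*) y. Since this holds for all x, y, we must have A^* = A^T. Therefore
A^* =
[[-1, 3],
 [1, -1],
 [1, -2]].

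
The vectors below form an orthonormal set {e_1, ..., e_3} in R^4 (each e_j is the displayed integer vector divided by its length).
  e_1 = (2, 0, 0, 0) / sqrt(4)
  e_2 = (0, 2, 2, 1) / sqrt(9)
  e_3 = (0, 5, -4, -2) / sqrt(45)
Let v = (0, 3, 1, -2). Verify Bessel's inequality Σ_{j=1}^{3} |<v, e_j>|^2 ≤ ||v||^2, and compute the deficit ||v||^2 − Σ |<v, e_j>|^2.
Σ |<v, e_j>|^2 = 9; ||v||^2 = 14; deficit = 5

Write each e_j = u_j / sqrt(<u_j, u_j>) where u_j is the displayed integer vector. Then <v, e_j> = <v, u_j> / sqrt(<u_j, u_j>), so |<v, e_j>|^2 = <v, u_j>^2 / <u_j, u_j>.
Coefficients: <v, e_1> = 0/sqrt(4), <v, e_2> = 6/sqrt(9), <v, e_3> = 15/sqrt(45).
Square and sum: Σ |<v, e_j>|^2 = 9.
Compute ||v||^2 = v·v = 14.
Deficit = 14 − 9 = 5 ≥ 0, confirming Bessel's inequality. (The deficit equals ||v − Σ <v,e_j> e_j||^2, the squared distance from v to span{e_j}.)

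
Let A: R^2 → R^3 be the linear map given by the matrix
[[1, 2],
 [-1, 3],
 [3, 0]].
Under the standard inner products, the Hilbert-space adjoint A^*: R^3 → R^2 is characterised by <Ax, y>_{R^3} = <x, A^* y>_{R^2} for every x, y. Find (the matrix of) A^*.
A^* = A^T =
[[1, -1, 3],
 [2, 3, 0]]

For real matrices with standard dot products, the defining identity <Ax, y> = <x, A^* y> gives (Ax)^T y = x^T (A^*) y, i.e. x^T A^T y = x^T (A^*) y. Since this holds for all x, y, we must have A^* = A^T. Therefore
A^* =
[[1, -1, 3],
 [2, 3, 0]].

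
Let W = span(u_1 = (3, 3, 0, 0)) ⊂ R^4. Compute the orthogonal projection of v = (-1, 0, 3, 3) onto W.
proj_W(v) = (-1/2, -1/2, 0, 0)

Set up U = [u_1 | ... | u_1] ∈ R^(4×1). The projector onto W = col(U) is P = U (U^T U)^(-1) U^T.
Compute U^T U =
  [18],
and U^T v = (-3).
Solve U^T U · c = U^T v for the coefficients: c = (-1/6). The projection is proj_W(v) = U c.
Check: (v - proj_W(v)) · u_1 = 0  (should be 0).
Result: proj_W(v) = (-1/2, -1/2, 0, 0).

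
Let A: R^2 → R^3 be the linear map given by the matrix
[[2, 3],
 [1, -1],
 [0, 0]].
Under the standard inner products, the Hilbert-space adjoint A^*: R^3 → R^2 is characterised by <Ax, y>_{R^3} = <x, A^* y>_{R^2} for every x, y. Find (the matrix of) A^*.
A^* = A^T =
[[2, 1, 0],
 [3, -1, 0]]

For real matrices with standard dot products, the defining identity <Ax, y> = <x, A^* y> gives (Ax)^T y = x^T (A^*) y, i.e. x^T A^T y = x^T (A^*) y. Since this holds for all x, y, we must have A^* = A^T. Therefore
A^* =
[[2, 1, 0],
 [3, -1, 0]].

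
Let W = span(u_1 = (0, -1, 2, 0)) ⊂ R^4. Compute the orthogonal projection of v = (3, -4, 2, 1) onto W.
proj_W(v) = (0, -8/5, 16/5, 0)

Set up U = [u_1 | ... | u_1] ∈ R^(4×1). The projector onto W = col(U) is P = U (U^T U)^(-1) U^T.
Compute U^T U =
  [5],
and U^T v = (8).
Solve U^T U · c = U^T v for the coefficients: c = (8/5). The projection is proj_W(v) = U c.
Check: (v - proj_W(v)) · u_1 = 0  (should be 0).
Result: proj_W(v) = (0, -8/5, 16/5, 0).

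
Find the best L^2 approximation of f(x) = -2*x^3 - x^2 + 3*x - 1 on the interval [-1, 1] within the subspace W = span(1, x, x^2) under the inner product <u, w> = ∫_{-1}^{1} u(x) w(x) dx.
g(x) = -x^2 + 9*x/5 - 1

The best approximation g ∈ W is the orthogonal projection of f onto W. Writing g = a_0 + a_1 x + a_2 x^2, the coefficients solve the normal equations G · a = b where
  G_{ij} = <φ_i, φ_j> and b_i = <f, φ_i>, with φ_0 = 1, φ_1 = x, φ_2 = x^2.
G =
  [2, 0, 2/3]
  [0, 2/3, 0]
  [2/3, 0, 2/5],
b = (-8/3, 6/5, -16/15).
Solving gives a_0 = -1, a_1 = 9/5, a_2 = -1, so
  g(x) = -x^2 + 9*x/5 - 1.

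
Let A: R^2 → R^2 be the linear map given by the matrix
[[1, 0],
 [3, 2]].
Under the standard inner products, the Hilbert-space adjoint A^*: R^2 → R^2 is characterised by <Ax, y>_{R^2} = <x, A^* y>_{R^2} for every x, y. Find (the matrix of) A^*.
A^* = A^T =
[[1, 3],
 [0, 2]]

For real matrices with standard dot products, the defining identity <Ax, y> = <x, A^* y> gives (Ax)^T y = x^T (A^*) y, i.e. x^T A^T y = x^T (A^*) y. Since this holds for all x, y, we must have A^* = A^T. Therefore
A^* =
[[1, 3],
 [0, 2]].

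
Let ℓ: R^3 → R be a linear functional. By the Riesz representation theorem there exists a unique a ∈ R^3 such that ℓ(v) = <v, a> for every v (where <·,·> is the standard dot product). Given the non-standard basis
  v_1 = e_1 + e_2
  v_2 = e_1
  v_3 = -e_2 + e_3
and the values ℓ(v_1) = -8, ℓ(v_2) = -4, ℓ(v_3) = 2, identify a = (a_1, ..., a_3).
a = (-4, -4, -2)

Write a = (a_1, ..., a_3) in the standard basis. For each basis vector v_i, ℓ(v_i) = <v_i, a> is a linear equation in the a_j's. Collect the n equations into a matrix system V a = ℓ, where row i of V is v_i (expressed in the standard basis). Since V is invertible (lower-triangular with 1s on the diagonal, up to permutation), solve by back-substitution:
  V =
[[1, 1, 0],
 [1, 0, 0],
 [0, -1, 1]]
  V a = (-8, -4, 2)
Solving gives a = (-4, -4, -2).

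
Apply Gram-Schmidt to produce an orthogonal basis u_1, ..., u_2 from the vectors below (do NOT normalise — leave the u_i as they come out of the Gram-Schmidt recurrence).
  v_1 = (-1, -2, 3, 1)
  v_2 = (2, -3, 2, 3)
Orthogonal basis:
  u_1 = (-1, -2, 3, 1)
  u_2 = (43/15, -19/15, -3/5, 32/15)

Apply the Gram-Schmidt recurrence
  u_1 = v_1
  u_i = v_i − Σ_{j<i} ((v_i · u_j) / (u_j · u_j)) · u_j.

Step by step this gives:
  u_1 = (-1, -2, 3, 1)
  u_2 = (43/15, -19/15, -3/5, 32/15)

Orthogonality check:
  u_2 · u_1 = 0 (should be 0)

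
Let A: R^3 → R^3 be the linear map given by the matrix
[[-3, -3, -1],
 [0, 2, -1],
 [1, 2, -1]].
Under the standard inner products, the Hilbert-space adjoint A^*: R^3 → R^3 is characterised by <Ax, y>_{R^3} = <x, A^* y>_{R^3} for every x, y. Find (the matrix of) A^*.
A^* = A^T =
[[-3, 0, 1],
 [-3, 2, 2],
 [-1, -1, -1]]

For real matrices with standard dot products, the defining identity <Ax, y> = <x, A^* y> gives (Ax)^T y = x^T (A^*) y, i.e. x^T A^T y = x^T (A^*) y. Since this holds for all x, y, we must have A^* = A^T. Therefore
A^* =
[[-3, 0, 1],
 [-3, 2, 2],
 [-1, -1, -1]].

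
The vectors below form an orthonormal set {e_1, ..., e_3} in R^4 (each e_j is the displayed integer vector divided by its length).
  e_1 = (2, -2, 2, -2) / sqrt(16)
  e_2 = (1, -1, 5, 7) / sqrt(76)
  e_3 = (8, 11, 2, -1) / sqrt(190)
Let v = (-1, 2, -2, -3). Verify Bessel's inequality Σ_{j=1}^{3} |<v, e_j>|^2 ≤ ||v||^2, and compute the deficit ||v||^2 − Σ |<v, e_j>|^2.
Σ |<v, e_j>|^2 = 171/10; ||v||^2 = 18; deficit = 9/10

Write each e_j = u_j / sqrt(<u_j, u_j>) where u_j is the displayed integer vector. Then <v, e_j> = <v, u_j> / sqrt(<u_j, u_j>), so |<v, e_j>|^2 = <v, u_j>^2 / <u_j, u_j>.
Coefficients: <v, e_1> = -4/sqrt(16), <v, e_2> = -34/sqrt(76), <v, e_3> = 13/sqrt(190).
Square and sum: Σ |<v, e_j>|^2 = 171/10.
Compute ||v||^2 = v·v = 18.
Deficit = 18 − 171/10 = 9/10 ≥ 0, confirming Bessel's inequality. (The deficit equals ||v − Σ <v,e_j> e_j||^2, the squared distance from v to span{e_j}.)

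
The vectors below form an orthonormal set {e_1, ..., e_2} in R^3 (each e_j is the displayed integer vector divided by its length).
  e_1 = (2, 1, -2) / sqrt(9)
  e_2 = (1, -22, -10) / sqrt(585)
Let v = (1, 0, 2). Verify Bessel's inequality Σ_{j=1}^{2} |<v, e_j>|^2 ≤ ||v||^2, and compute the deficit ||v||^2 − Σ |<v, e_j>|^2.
Σ |<v, e_j>|^2 = 69/65; ||v||^2 = 5; deficit = 256/65

Write each e_j = u_j / sqrt(<u_j, u_j>) where u_j is the displayed integer vector. Then <v, e_j> = <v, u_j> / sqrt(<u_j, u_j>), so |<v, e_j>|^2 = <v, u_j>^2 / <u_j, u_j>.
Coefficients: <v, e_1> = -2/sqrt(9), <v, e_2> = -19/sqrt(585).
Square and sum: Σ |<v, e_j>|^2 = 69/65.
Compute ||v||^2 = v·v = 5.
Deficit = 5 − 69/65 = 256/65 ≥ 0, confirming Bessel's inequality. (The deficit equals ||v − Σ <v,e_j> e_j||^2, the squared distance from v to span{e_j}.)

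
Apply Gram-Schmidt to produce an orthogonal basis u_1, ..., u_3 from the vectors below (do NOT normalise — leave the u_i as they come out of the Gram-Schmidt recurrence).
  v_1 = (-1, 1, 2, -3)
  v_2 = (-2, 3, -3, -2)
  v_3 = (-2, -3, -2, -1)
Orthogonal basis:
  u_1 = (-1, 1, 2, -3)
  u_2 = (-5/3, 8/3, -11/3, -1)
  u_3 = (-687/365, -1193/365, -431/365, -456/365)

Apply the Gram-Schmidt recurrence
  u_1 = v_1
  u_i = v_i − Σ_{j<i} ((v_i · u_j) / (u_j · u_j)) · u_j.

Step by step this gives:
  u_1 = (-1, 1, 2, -3)
  u_2 = (-5/3, 8/3, -11/3, -1)
  u_3 = (-687/365, -1193/365, -431/365, -456/365)

Orthogonality check:
  u_2 · u_1 = 0 (should be 0)
  u_3 · u_1 = 0 (should be 0)
  u_3 · u_2 = 0 (should be 0)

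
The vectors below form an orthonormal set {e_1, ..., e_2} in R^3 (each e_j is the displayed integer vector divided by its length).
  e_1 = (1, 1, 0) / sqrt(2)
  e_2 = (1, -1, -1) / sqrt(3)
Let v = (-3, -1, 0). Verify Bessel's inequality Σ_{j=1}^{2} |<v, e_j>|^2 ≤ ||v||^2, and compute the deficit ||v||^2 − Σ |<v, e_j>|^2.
Σ |<v, e_j>|^2 = 28/3; ||v||^2 = 10; deficit = 2/3

Write each e_j = u_j / sqrt(<u_j, u_j>) where u_j is the displayed integer vector. Then <v, e_j> = <v, u_j> / sqrt(<u_j, u_j>), so |<v, e_j>|^2 = <v, u_j>^2 / <u_j, u_j>.
Coefficients: <v, e_1> = -4/sqrt(2), <v, e_2> = -2/sqrt(3).
Square and sum: Σ |<v, e_j>|^2 = 28/3.
Compute ||v||^2 = v·v = 10.
Deficit = 10 − 28/3 = 2/3 ≥ 0, confirming Bessel's inequality. (The deficit equals ||v − Σ <v,e_j> e_j||^2, the squared distance from v to span{e_j}.)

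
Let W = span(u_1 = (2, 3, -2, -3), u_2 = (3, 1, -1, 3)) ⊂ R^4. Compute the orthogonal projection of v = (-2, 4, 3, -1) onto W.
proj_W(v) = (-211/258, 65/258, -7/258, -167/86)

Set up U = [u_1 | ... | u_2] ∈ R^(4×2). The projector onto W = col(U) is P = U (U^T U)^(-1) U^T.
Compute U^T U =
  [26, 2]
  [2, 20],
and U^T v = (5, -8).
Solve U^T U · c = U^T v for the coefficients: c = (29/129, -109/258). The projection is proj_W(v) = U c.
Check: (v - proj_W(v)) · u_1 = 0  (should be 0).
Check: (v - proj_W(v)) · u_2 = 0  (should be 0).
Result: proj_W(v) = (-211/258, 65/258, -7/258, -167/86).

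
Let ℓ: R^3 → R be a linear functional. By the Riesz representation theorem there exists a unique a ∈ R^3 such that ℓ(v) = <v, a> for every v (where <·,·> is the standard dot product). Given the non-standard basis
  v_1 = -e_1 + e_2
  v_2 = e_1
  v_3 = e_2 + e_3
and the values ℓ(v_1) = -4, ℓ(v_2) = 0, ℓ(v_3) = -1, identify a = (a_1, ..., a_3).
a = (0, -4, 3)

Write a = (a_1, ..., a_3) in the standard basis. For each basis vector v_i, ℓ(v_i) = <v_i, a> is a linear equation in the a_j's. Collect the n equations into a matrix system V a = ℓ, where row i of V is v_i (expressed in the standard basis). Since V is invertible (lower-triangular with 1s on the diagonal, up to permutation), solve by back-substitution:
  V =
[[-1, 1, 0],
 [1, 0, 0],
 [0, 1, 1]]
  V a = (-4, 0, -1)
Solving gives a = (0, -4, 3).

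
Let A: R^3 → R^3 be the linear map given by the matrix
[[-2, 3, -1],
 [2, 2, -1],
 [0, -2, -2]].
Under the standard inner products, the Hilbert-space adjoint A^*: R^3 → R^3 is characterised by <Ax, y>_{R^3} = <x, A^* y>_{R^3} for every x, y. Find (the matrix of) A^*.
A^* = A^T =
[[-2, 2, 0],
 [3, 2, -2],
 [-1, -1, -2]]

For real matrices with standard dot products, the defining identity <Ax, y> = <x, A^* y> gives (Ax)^T y = x^T (A^*) y, i.e. x^T A^T y = x^T (A^*) y. Since this holds for all x, y, we must have A^* = A^T. Therefore
A^* =
[[-2, 2, 0],
 [3, 2, -2],
 [-1, -1, -2]].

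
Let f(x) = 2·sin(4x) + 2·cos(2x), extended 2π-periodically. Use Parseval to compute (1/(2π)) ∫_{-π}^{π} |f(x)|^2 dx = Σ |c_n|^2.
Σ |c_n|^2 = 4

Expand |f|^2 and use orthogonality of {sin(nx), cos(mx)} on [-π, π]:
  ∫_{-π}^{π} sin(nx)^2 dx = π, ∫ cos(mx)^2 dx = π, and cross terms integrate to 0.
So ∫_{-π}^{π} f(x)^2 dx = 2^2 · π + 2^2 · π = (4 + 4)π.
Divide by 2π: (4 + 4)/2 = 4.
By Parseval, this equals Σ |c_n|^2.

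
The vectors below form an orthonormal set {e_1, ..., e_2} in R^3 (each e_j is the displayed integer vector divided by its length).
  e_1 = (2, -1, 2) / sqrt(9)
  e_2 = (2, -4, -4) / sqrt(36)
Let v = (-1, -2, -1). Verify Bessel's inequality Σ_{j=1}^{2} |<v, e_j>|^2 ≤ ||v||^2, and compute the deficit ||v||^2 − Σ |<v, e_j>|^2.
Σ |<v, e_j>|^2 = 29/9; ||v||^2 = 6; deficit = 25/9

Write each e_j = u_j / sqrt(<u_j, u_j>) where u_j is the displayed integer vector. Then <v, e_j> = <v, u_j> / sqrt(<u_j, u_j>), so |<v, e_j>|^2 = <v, u_j>^2 / <u_j, u_j>.
Coefficients: <v, e_1> = -2/sqrt(9), <v, e_2> = 10/sqrt(36).
Square and sum: Σ |<v, e_j>|^2 = 29/9.
Compute ||v||^2 = v·v = 6.
Deficit = 6 − 29/9 = 25/9 ≥ 0, confirming Bessel's inequality. (The deficit equals ||v − Σ <v,e_j> e_j||^2, the squared distance from v to span{e_j}.)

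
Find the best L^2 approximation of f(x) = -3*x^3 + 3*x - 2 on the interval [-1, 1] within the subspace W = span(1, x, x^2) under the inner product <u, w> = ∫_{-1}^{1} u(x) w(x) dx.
g(x) = 6*x/5 - 2

The best approximation g ∈ W is the orthogonal projection of f onto W. Writing g = a_0 + a_1 x + a_2 x^2, the coefficients solve the normal equations G · a = b where
  G_{ij} = <φ_i, φ_j> and b_i = <f, φ_i>, with φ_0 = 1, φ_1 = x, φ_2 = x^2.
G =
  [2, 0, 2/3]
  [0, 2/3, 0]
  [2/3, 0, 2/5],
b = (-4, 4/5, -4/3).
Solving gives a_0 = -2, a_1 = 6/5, a_2 = 0, so
  g(x) = 6*x/5 - 2.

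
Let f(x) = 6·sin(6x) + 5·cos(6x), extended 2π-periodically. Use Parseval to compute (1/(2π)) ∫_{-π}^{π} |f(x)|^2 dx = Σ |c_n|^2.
Σ |c_n|^2 = 61/2

Expand |f|^2 and use orthogonality of {sin(nx), cos(mx)} on [-π, π]:
  ∫_{-π}^{π} sin(nx)^2 dx = π, ∫ cos(mx)^2 dx = π, and cross terms integrate to 0.
So ∫_{-π}^{π} f(x)^2 dx = 6^2 · π + 5^2 · π = (36 + 25)π.
Divide by 2π: (36 + 25)/2 = 61/2.
By Parseval, this equals Σ |c_n|^2.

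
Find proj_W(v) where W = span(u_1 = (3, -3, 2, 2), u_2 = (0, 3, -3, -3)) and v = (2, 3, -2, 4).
proj_W(v) = (30/29, 3/29, -13/29, -13/29)

Set up U = [u_1 | ... | u_2] ∈ R^(4×2). The projector onto W = col(U) is P = U (U^T U)^(-1) U^T.
Compute U^T U =
  [26, -21]
  [-21, 27],
and U^T v = (1, 3).
Solve U^T U · c = U^T v for the coefficients: c = (10/29, 11/29). The projection is proj_W(v) = U c.
Check: (v - proj_W(v)) · u_1 = 0  (should be 0).
Check: (v - proj_W(v)) · u_2 = 0  (should be 0).
Result: proj_W(v) = (30/29, 3/29, -13/29, -13/29).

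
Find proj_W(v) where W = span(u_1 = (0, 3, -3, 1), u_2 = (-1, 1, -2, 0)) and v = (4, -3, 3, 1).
proj_W(v) = (94/33, -49/33, 13/3, 5/11)

Set up U = [u_1 | ... | u_2] ∈ R^(4×2). The projector onto W = col(U) is P = U (U^T U)^(-1) U^T.
Compute U^T U =
  [19, 9]
  [9, 6],
and U^T v = (-17, -13).
Solve U^T U · c = U^T v for the coefficients: c = (5/11, -94/33). The projection is proj_W(v) = U c.
Check: (v - proj_W(v)) · u_1 = 0  (should be 0).
Check: (v - proj_W(v)) · u_2 = 0  (should be 0).
Result: proj_W(v) = (94/33, -49/33, 13/3, 5/11).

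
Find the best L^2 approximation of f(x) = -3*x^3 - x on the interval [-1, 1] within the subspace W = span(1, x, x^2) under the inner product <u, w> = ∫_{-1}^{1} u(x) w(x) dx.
g(x) = -14*x/5

The best approximation g ∈ W is the orthogonal projection of f onto W. Writing g = a_0 + a_1 x + a_2 x^2, the coefficients solve the normal equations G · a = b where
  G_{ij} = <φ_i, φ_j> and b_i = <f, φ_i>, with φ_0 = 1, φ_1 = x, φ_2 = x^2.
G =
  [2, 0, 2/3]
  [0, 2/3, 0]
  [2/3, 0, 2/5],
b = (0, -28/15, 0).
Solving gives a_0 = 0, a_1 = -14/5, a_2 = 0, so
  g(x) = -14*x/5.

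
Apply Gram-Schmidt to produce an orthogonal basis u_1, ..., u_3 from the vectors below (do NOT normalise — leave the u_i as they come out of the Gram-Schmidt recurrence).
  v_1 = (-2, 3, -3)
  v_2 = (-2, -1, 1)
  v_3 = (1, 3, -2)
Orthogonal basis:
  u_1 = (-2, 3, -3)
  u_2 = (-24/11, -8/11, 8/11)
  u_3 = (0, 1/2, 1/2)

Apply the Gram-Schmidt recurrence
  u_1 = v_1
  u_i = v_i − Σ_{j<i} ((v_i · u_j) / (u_j · u_j)) · u_j.

Step by step this gives:
  u_1 = (-2, 3, -3)
  u_2 = (-24/11, -8/11, 8/11)
  u_3 = (0, 1/2, 1/2)

Orthogonality check:
  u_2 · u_1 = 0 (should be 0)
  u_3 · u_1 = 0 (should be 0)
  u_3 · u_2 = 0 (should be 0)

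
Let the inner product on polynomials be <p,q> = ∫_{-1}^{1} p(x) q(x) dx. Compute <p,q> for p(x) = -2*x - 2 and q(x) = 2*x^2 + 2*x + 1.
<p,q> = -28/3

Expand the product: p(x)·q(x) = -4*x^3 - 8*x^2 - 6*x - 2.
∫_{-1}^{1} of each monomial x^k gives [2/(k+1) if k even, 0 if k odd]. Integrating term-by-term (or equivalently evaluating the antiderivative F(x) = -x^4 - 8*x^3/3 - 3*x^2 - 2*x at the endpoints):
  F(1) − F(−1) = -26/3 − (2/3) = -28/3.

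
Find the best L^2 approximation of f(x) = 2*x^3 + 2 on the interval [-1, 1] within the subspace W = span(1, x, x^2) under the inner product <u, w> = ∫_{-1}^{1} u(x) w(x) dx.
g(x) = 6*x/5 + 2

The best approximation g ∈ W is the orthogonal projection of f onto W. Writing g = a_0 + a_1 x + a_2 x^2, the coefficients solve the normal equations G · a = b where
  G_{ij} = <φ_i, φ_j> and b_i = <f, φ_i>, with φ_0 = 1, φ_1 = x, φ_2 = x^2.
G =
  [2, 0, 2/3]
  [0, 2/3, 0]
  [2/3, 0, 2/5],
b = (4, 4/5, 4/3).
Solving gives a_0 = 2, a_1 = 6/5, a_2 = 0, so
  g(x) = 6*x/5 + 2.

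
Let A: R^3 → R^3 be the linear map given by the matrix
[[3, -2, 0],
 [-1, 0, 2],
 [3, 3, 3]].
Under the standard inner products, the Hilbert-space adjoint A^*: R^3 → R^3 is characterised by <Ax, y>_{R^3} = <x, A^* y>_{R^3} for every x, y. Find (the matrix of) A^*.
A^* = A^T =
[[3, -1, 3],
 [-2, 0, 3],
 [0, 2, 3]]

For real matrices with standard dot products, the defining identity <Ax, y> = <x, A^* y> gives (Ax)^T y = x^T (A^*) y, i.e. x^T A^T y = x^T (A^*) y. Since this holds for all x, y, we must have A^* = A^T. Therefore
A^* =
[[3, -1, 3],
 [-2, 0, 3],
 [0, 2, 3]].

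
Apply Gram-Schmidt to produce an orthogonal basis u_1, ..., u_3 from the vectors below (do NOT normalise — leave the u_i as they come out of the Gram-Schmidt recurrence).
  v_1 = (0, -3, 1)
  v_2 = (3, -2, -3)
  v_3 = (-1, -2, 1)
Orthogonal basis:
  u_1 = (0, -3, 1)
  u_2 = (3, -11/10, -33/10)
  u_3 = (-88/211, -24/211, -72/211)

Apply the Gram-Schmidt recurrence
  u_1 = v_1
  u_i = v_i − Σ_{j<i} ((v_i · u_j) / (u_j · u_j)) · u_j.

Step by step this gives:
  u_1 = (0, -3, 1)
  u_2 = (3, -11/10, -33/10)
  u_3 = (-88/211, -24/211, -72/211)

Orthogonality check:
  u_2 · u_1 = 0 (should be 0)
  u_3 · u_1 = 0 (should be 0)
  u_3 · u_2 = 0 (should be 0)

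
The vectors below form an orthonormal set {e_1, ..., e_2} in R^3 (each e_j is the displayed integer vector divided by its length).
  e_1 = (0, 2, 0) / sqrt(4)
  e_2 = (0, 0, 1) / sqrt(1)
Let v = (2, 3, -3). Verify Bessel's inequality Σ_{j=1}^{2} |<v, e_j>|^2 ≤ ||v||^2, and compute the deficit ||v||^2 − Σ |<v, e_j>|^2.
Σ |<v, e_j>|^2 = 18; ||v||^2 = 22; deficit = 4

Write each e_j = u_j / sqrt(<u_j, u_j>) where u_j is the displayed integer vector. Then <v, e_j> = <v, u_j> / sqrt(<u_j, u_j>), so |<v, e_j>|^2 = <v, u_j>^2 / <u_j, u_j>.
Coefficients: <v, e_1> = 6/sqrt(4), <v, e_2> = -3/sqrt(1).
Square and sum: Σ |<v, e_j>|^2 = 18.
Compute ||v||^2 = v·v = 22.
Deficit = 22 − 18 = 4 ≥ 0, confirming Bessel's inequality. (The deficit equals ||v − Σ <v,e_j> e_j||^2, the squared distance from v to span{e_j}.)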